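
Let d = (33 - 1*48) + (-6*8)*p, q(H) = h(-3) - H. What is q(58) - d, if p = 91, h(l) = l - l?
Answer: 4325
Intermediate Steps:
h(l) = 0
q(H) = -H (q(H) = 0 - H = -H)
d = -4383 (d = (33 - 1*48) - 6*8*91 = (33 - 48) - 48*91 = -15 - 4368 = -4383)
q(58) - d = -1*58 - 1*(-4383) = -58 + 4383 = 4325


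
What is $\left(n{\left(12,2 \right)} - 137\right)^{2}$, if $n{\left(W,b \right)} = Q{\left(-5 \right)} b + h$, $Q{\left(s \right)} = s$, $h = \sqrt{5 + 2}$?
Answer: $\left(147 - \sqrt{7}\right)^{2} \approx 20838.0$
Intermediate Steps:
$h = \sqrt{7} \approx 2.6458$
$n{\left(W,b \right)} = \sqrt{7} - 5 b$ ($n{\left(W,b \right)} = - 5 b + \sqrt{7} = \sqrt{7} - 5 b$)
$\left(n{\left(12,2 \right)} - 137\right)^{2} = \left(\left(\sqrt{7} - 10\right) - 137\right)^{2} = \left(\left(-10 + \sqrt{7}\right) - 137\right)^{2} = \left(-147 + \sqrt{7}\right)^{2}$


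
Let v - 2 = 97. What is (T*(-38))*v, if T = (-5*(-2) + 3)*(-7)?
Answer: 342342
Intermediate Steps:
v = 99 (v = 2 + 97 = 99)
T = -91 (T = (10 + 3)*(-7) = 13*(-7) = -91)
(T*(-38))*v = -91*(-38)*99 = 3458*99 = 342342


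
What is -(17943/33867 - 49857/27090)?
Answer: 14844829/11326630 ≈ 1.3106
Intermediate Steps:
-(17943/33867 - 49857/27090) = -(17943*(1/33867) - 49857*1/27090) = -(5981/11289 - 16619/9030) = -1*(-14844829/11326630) = 14844829/11326630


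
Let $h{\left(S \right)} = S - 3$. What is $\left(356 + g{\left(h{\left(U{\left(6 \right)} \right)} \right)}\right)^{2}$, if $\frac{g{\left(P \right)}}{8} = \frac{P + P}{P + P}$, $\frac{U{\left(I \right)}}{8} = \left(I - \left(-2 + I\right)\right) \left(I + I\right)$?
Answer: $132496$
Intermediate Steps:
$U{\left(I \right)} = 32 I$ ($U{\left(I \right)} = 8 \left(I - \left(-2 + I\right)\right) \left(I + I\right) = 8 \cdot 2 \cdot 2 I = 8 \cdot 4 I = 32 I$)
$h{\left(S \right)} = -3 + S$ ($h{\left(S \right)} = S - 3 = -3 + S$)
$g{\left(P \right)} = 8$ ($g{\left(P \right)} = 8 \frac{P + P}{P + P} = 8 \frac{2 P}{2 P} = 8 \cdot 2 P \frac{1}{2 P} = 8 \cdot 1 = 8$)
$\left(356 + g{\left(h{\left(U{\left(6 \right)} \right)} \right)}\right)^{2} = \left(356 + 8\right)^{2} = 364^{2} = 132496$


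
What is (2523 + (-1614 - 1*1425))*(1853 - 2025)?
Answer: 88752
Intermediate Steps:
(2523 + (-1614 - 1*1425))*(1853 - 2025) = (2523 + (-1614 - 1425))*(-172) = (2523 - 3039)*(-172) = -516*(-172) = 88752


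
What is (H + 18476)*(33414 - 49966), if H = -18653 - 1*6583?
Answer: 111891520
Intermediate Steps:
H = -25236 (H = -18653 - 6583 = -25236)
(H + 18476)*(33414 - 49966) = (-25236 + 18476)*(33414 - 49966) = -6760*(-16552) = 111891520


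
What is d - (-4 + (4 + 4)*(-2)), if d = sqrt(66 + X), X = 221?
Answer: 20 + sqrt(287) ≈ 36.941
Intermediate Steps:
d = sqrt(287) (d = sqrt(66 + 221) = sqrt(287) ≈ 16.941)
d - (-4 + (4 + 4)*(-2)) = sqrt(287) - (-4 + (4 + 4)*(-2)) = sqrt(287) - (-4 + 8*(-2)) = sqrt(287) - (-4 - 16) = sqrt(287) - 1*(-20) = sqrt(287) + 20 = 20 + sqrt(287)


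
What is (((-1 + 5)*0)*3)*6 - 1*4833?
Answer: -4833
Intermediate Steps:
(((-1 + 5)*0)*3)*6 - 1*4833 = ((4*0)*3)*6 - 4833 = (0*3)*6 - 4833 = 0*6 - 4833 = 0 - 4833 = -4833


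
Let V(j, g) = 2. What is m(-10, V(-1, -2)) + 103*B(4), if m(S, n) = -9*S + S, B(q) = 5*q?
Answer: 2140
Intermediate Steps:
m(S, n) = -8*S
m(-10, V(-1, -2)) + 103*B(4) = -8*(-10) + 103*(5*4) = 80 + 103*20 = 80 + 2060 = 2140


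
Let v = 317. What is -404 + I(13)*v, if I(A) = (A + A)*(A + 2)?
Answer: 123226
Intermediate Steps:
I(A) = 2*A*(2 + A) (I(A) = (2*A)*(2 + A) = 2*A*(2 + A))
-404 + I(13)*v = -404 + (2*13*(2 + 13))*317 = -404 + (2*13*15)*317 = -404 + 390*317 = -404 + 123630 = 123226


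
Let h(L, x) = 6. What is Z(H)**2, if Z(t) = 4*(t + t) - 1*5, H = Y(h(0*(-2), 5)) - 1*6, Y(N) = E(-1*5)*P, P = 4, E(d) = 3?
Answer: 1849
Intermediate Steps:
Y(N) = 12 (Y(N) = 3*4 = 12)
H = 6 (H = 12 - 1*6 = 12 - 6 = 6)
Z(t) = -5 + 8*t (Z(t) = 4*(2*t) - 5 = 8*t - 5 = -5 + 8*t)
Z(H)**2 = (-5 + 8*6)**2 = (-5 + 48)**2 = 43**2 = 1849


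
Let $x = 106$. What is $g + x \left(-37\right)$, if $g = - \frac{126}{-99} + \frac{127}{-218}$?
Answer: $- \frac{9403301}{2398} \approx -3921.3$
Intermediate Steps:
$g = \frac{1655}{2398}$ ($g = \left(-126\right) \left(- \frac{1}{99}\right) + 127 \left(- \frac{1}{218}\right) = \frac{14}{11} - \frac{127}{218} = \frac{1655}{2398} \approx 0.69016$)
$g + x \left(-37\right) = \frac{1655}{2398} + 106 \left(-37\right) = \frac{1655}{2398} - 3922 = - \frac{9403301}{2398}$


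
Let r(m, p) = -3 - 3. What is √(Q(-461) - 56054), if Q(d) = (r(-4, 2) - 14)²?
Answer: I*√55654 ≈ 235.91*I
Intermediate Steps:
r(m, p) = -6
Q(d) = 400 (Q(d) = (-6 - 14)² = (-20)² = 400)
√(Q(-461) - 56054) = √(400 - 56054) = √(-55654) = I*√55654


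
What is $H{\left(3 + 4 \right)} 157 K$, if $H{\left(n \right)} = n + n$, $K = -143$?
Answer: $-314314$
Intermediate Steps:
$H{\left(n \right)} = 2 n$
$H{\left(3 + 4 \right)} 157 K = 2 \left(3 + 4\right) 157 \left(-143\right) = 2 \cdot 7 \cdot 157 \left(-143\right) = 14 \cdot 157 \left(-143\right) = 2198 \left(-143\right) = -314314$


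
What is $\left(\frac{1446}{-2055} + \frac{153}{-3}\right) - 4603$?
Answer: $- \frac{3188472}{685} \approx -4654.7$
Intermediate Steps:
$\left(\frac{1446}{-2055} + \frac{153}{-3}\right) - 4603 = \left(1446 \left(- \frac{1}{2055}\right) + 153 \left(- \frac{1}{3}\right)\right) - 4603 = \left(- \frac{482}{685} - 51\right) - 4603 = - \frac{35417}{685} - 4603 = - \frac{3188472}{685}$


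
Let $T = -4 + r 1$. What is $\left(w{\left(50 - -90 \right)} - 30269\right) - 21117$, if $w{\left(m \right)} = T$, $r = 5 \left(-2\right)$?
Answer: $-51400$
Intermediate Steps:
$r = -10$
$T = -14$ ($T = -4 - 10 = -14$)
$w{\left(m \right)} = -14$
$\left(w{\left(50 - -90 \right)} - 30269\right) - 21117 = \left(-14 - 30269\right) - 21117 = -30283 - 21117 = -51400$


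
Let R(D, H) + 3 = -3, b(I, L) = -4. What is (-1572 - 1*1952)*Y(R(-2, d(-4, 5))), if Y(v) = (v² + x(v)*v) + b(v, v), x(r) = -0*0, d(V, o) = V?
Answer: -112768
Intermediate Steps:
R(D, H) = -6 (R(D, H) = -3 - 3 = -6)
x(r) = 0 (x(r) = -1*0 = 0)
Y(v) = -4 + v² (Y(v) = (v² + 0*v) - 4 = (v² + 0) - 4 = v² - 4 = -4 + v²)
(-1572 - 1*1952)*Y(R(-2, d(-4, 5))) = (-1572 - 1*1952)*(-4 + (-6)²) = (-1572 - 1952)*(-4 + 36) = -3524*32 = -112768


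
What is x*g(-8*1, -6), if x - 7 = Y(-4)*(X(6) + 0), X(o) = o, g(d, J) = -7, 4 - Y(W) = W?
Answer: -385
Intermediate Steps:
Y(W) = 4 - W
x = 55 (x = 7 + (4 - 1*(-4))*(6 + 0) = 7 + (4 + 4)*6 = 7 + 8*6 = 7 + 48 = 55)
x*g(-8*1, -6) = 55*(-7) = -385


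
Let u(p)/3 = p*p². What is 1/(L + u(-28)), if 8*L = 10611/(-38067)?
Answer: -101512/6685177809 ≈ -1.5185e-5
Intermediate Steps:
L = -3537/101512 (L = (10611/(-38067))/8 = (10611*(-1/38067))/8 = (⅛)*(-3537/12689) = -3537/101512 ≈ -0.034843)
u(p) = 3*p³ (u(p) = 3*(p*p²) = 3*p³)
1/(L + u(-28)) = 1/(-3537/101512 + 3*(-28)³) = 1/(-3537/101512 + 3*(-21952)) = 1/(-3537/101512 - 65856) = 1/(-6685177809/101512) = -101512/6685177809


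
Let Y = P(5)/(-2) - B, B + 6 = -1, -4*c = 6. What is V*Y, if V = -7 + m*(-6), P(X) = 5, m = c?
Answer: 9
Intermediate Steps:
c = -3/2 (c = -¼*6 = -3/2 ≈ -1.5000)
m = -3/2 ≈ -1.5000
B = -7 (B = -6 - 1 = -7)
Y = 9/2 (Y = 5/(-2) - 1*(-7) = 5*(-½) + 7 = -5/2 + 7 = 9/2 ≈ 4.5000)
V = 2 (V = -7 - 3/2*(-6) = -7 + 9 = 2)
V*Y = 2*(9/2) = 9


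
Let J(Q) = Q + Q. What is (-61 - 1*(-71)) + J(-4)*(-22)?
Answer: 186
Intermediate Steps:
J(Q) = 2*Q
(-61 - 1*(-71)) + J(-4)*(-22) = (-61 - 1*(-71)) + (2*(-4))*(-22) = (-61 + 71) - 8*(-22) = 10 + 176 = 186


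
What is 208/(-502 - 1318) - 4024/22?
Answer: -70464/385 ≈ -183.02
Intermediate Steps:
208/(-502 - 1318) - 4024/22 = 208/(-1820) - 4024*1/22 = 208*(-1/1820) - 2012/11 = -4/35 - 2012/11 = -70464/385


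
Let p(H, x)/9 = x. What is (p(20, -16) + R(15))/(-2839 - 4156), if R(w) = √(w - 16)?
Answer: 144/6995 - I/6995 ≈ 0.020586 - 0.00014296*I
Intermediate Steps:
R(w) = √(-16 + w)
p(H, x) = 9*x
(p(20, -16) + R(15))/(-2839 - 4156) = (9*(-16) + √(-16 + 15))/(-2839 - 4156) = (-144 + √(-1))/(-6995) = (-144 + I)*(-1/6995) = 144/6995 - I/6995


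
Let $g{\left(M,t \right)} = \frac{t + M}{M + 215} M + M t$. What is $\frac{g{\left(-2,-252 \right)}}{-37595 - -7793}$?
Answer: $- \frac{53930}{3173913} \approx -0.016992$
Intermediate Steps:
$g{\left(M,t \right)} = M t + \frac{M \left(M + t\right)}{215 + M}$ ($g{\left(M,t \right)} = \frac{M + t}{215 + M} M + M t = \frac{M \left(M + t\right)}{215 + M} + M t = M t + \frac{M \left(M + t\right)}{215 + M}$)
$\frac{g{\left(-2,-252 \right)}}{-37595 - -7793} = \frac{\left(-2\right) \frac{1}{215 - 2} \left(-2 + 216 \left(-252\right) - -504\right)}{-37595 - -7793} = \frac{\left(-2\right) \frac{1}{213} \left(-2 - 54432 + 504\right)}{-37595 + 7793} = \frac{\left(-2\right) \frac{1}{213} \left(-53930\right)}{-29802} = \frac{107860}{213} \left(- \frac{1}{29802}\right) = - \frac{53930}{3173913}$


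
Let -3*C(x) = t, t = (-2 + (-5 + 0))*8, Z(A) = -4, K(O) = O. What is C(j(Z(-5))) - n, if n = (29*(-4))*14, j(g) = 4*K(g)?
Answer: 4928/3 ≈ 1642.7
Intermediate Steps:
j(g) = 4*g
n = -1624 (n = -116*14 = -1624)
t = -56 (t = (-2 - 5)*8 = -7*8 = -56)
C(x) = 56/3 (C(x) = -⅓*(-56) = 56/3)
C(j(Z(-5))) - n = 56/3 - 1*(-1624) = 56/3 + 1624 = 4928/3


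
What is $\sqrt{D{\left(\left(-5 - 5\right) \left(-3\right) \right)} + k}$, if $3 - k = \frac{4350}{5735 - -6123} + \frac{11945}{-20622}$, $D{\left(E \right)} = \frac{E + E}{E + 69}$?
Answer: $\frac{\sqrt{21831931038}}{75614} \approx 1.9541$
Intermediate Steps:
$D{\left(E \right)} = \frac{2 E}{69 + E}$
$k = \frac{56110367}{17466834}$ ($k = 3 - \left(\frac{4350}{5735 - -6123} + \frac{11945}{-20622}\right) = 3 - \left(\frac{4350}{5735 + 6123} + 11945 \left(- \frac{1}{20622}\right)\right) = 3 - \left(\frac{4350}{11858} - \frac{11945}{20622}\right) = 3 - \left(4350 \cdot \frac{1}{11858} - \frac{11945}{20622}\right) = 3 - \left(\frac{2175}{5929} - \frac{11945}{20622}\right) = 3 - - \frac{3709865}{17466834} = 3 + \frac{3709865}{17466834} = \frac{56110367}{17466834} \approx 3.2124$)
$\sqrt{D{\left(\left(-5 - 5\right) \left(-3\right) \right)} + k} = \sqrt{\frac{2 \left(-5 - 5\right) \left(-3\right)}{69 + \left(-5 - 5\right) \left(-3\right)} + \frac{56110367}{17466834}} = \sqrt{\frac{2 \left(\left(-10\right) \left(-3\right)\right)}{69 - -30} + \frac{56110367}{17466834}} = \sqrt{2 \cdot 30 \frac{1}{69 + 30} + \frac{56110367}{17466834}} = \sqrt{2 \cdot 30 \cdot \frac{1}{99} + \frac{56110367}{17466834}} = \sqrt{\frac{20}{33} + \frac{56110367}{17466834}} = \sqrt{\frac{22232109}{5822278}} = \frac{\sqrt{21831931038}}{75614}$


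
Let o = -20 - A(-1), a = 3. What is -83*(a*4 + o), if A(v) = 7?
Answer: 1245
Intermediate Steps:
o = -27 (o = -20 - 1*7 = -20 - 7 = -27)
-83*(a*4 + o) = -83*(3*4 - 27) = -83*(12 - 27) = -83*(-15) = 1245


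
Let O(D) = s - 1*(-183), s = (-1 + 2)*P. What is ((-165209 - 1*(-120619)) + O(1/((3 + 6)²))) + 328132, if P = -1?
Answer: 283724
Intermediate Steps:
s = -1 (s = (-1 + 2)*(-1) = 1*(-1) = -1)
O(D) = 182 (O(D) = -1 - 1*(-183) = -1 + 183 = 182)
((-165209 - 1*(-120619)) + O(1/((3 + 6)²))) + 328132 = ((-165209 - 1*(-120619)) + 182) + 328132 = ((-165209 + 120619) + 182) + 328132 = (-44590 + 182) + 328132 = -44408 + 328132 = 283724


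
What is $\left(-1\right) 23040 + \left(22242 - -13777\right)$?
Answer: $12979$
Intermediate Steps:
$\left(-1\right) 23040 + \left(22242 - -13777\right) = -23040 + \left(22242 + 13777\right) = -23040 + 36019 = 12979$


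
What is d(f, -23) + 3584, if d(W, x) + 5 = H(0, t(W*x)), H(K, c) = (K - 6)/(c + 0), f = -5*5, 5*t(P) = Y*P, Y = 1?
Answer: 411579/115 ≈ 3578.9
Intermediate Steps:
t(P) = P/5 (t(P) = (1*P)/5 = P/5)
f = -25
H(K, c) = (-6 + K)/c
d(W, x) = -5 - 30/(W*x) (d(W, x) = -5 + (-6 + 0)/(((W*x)/5)) = -5 - 6/(W*x/5) = -5 + (5/(W*x))*(-6) = -5 - 30/(W*x))
d(f, -23) + 3584 = (-5 - 30/(-25*(-23))) + 3584 = (-5 - 30*(-1/25)*(-1/23)) + 3584 = (-5 - 6/115) + 3584 = -581/115 + 3584 = 411579/115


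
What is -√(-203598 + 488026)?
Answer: -2*√71107 ≈ -533.32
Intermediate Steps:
-√(-203598 + 488026) = -√284428 = -2*√71107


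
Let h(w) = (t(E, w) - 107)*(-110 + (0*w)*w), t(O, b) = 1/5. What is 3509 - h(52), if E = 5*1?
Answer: -8239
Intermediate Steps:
E = 5
t(O, b) = 1/5
h(w) = 11748 (h(w) = (1/5 - 107)*(-110 + (0*w)*w) = -534*(-110 + 0*w)/5 = -534*(-110 + 0)/5 = -534/5*(-110) = 11748)
3509 - h(52) = 3509 - 1*11748 = 3509 - 11748 = -8239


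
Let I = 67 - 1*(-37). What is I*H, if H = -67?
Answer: -6968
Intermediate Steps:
I = 104 (I = 67 + 37 = 104)
I*H = 104*(-67) = -6968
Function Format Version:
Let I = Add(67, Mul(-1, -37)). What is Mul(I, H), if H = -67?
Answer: -6968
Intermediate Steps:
I = 104 (I = Add(67, 37) = 104)
Mul(I, H) = Mul(104, -67) = -6968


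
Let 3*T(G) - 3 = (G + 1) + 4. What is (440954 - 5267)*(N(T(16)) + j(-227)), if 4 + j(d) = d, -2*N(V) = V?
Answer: -102386445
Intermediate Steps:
T(G) = 8/3 + G/3 (T(G) = 1 + ((G + 1) + 4)/3 = 1 + ((1 + G) + 4)/3 = 1 + (5 + G)/3 = 1 + (5/3 + G/3) = 8/3 + G/3)
N(V) = -V/2
j(d) = -4 + d
(440954 - 5267)*(N(T(16)) + j(-227)) = (440954 - 5267)*(-(8/3 + (⅓)*16)/2 + (-4 - 227)) = 435687*(-(8/3 + 16/3)/2 - 231) = 435687*(-½*8 - 231) = 435687*(-4 - 231) = 435687*(-235) = -102386445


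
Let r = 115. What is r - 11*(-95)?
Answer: 1160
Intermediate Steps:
r - 11*(-95) = 115 - 11*(-95) = 115 + 1045 = 1160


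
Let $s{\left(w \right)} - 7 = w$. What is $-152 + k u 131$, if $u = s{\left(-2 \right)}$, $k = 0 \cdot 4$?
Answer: $-152$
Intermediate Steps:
$s{\left(w \right)} = 7 + w$
$k = 0$
$u = 5$ ($u = 7 - 2 = 5$)
$-152 + k u 131 = -152 + 0 \cdot 5 \cdot 131 = -152 + 0 \cdot 131 = -152 + 0 = -152$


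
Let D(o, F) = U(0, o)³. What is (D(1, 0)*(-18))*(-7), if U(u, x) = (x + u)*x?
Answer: 126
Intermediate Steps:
U(u, x) = x*(u + x) (U(u, x) = (u + x)*x = x*(u + x))
D(o, F) = o⁶ (D(o, F) = (o*(0 + o))³ = (o*o)³ = (o²)³ = o⁶)
(D(1, 0)*(-18))*(-7) = (1⁶*(-18))*(-7) = (1*(-18))*(-7) = -18*(-7) = 126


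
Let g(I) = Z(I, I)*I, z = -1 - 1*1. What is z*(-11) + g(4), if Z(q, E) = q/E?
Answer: 26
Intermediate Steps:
z = -2 (z = -1 - 1 = -2)
g(I) = I (g(I) = (I/I)*I = 1*I = I)
z*(-11) + g(4) = -2*(-11) + 4 = 22 + 4 = 26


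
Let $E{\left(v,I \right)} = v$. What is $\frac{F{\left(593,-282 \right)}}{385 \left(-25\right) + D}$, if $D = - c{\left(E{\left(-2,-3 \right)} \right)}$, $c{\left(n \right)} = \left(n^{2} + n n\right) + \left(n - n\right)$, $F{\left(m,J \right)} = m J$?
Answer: $\frac{55742}{3211} \approx 17.36$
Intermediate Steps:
$F{\left(m,J \right)} = J m$
$c{\left(n \right)} = 2 n^{2}$ ($c{\left(n \right)} = \left(n^{2} + n^{2}\right) + 0 = 2 n^{2} + 0 = 2 n^{2}$)
$D = -8$ ($D = - 2 \left(-2\right)^{2} = - 2 \cdot 4 = \left(-1\right) 8 = -8$)
$\frac{F{\left(593,-282 \right)}}{385 \left(-25\right) + D} = \frac{\left(-282\right) 593}{385 \left(-25\right) - 8} = - \frac{167226}{-9625 - 8} = - \frac{167226}{-9633} = \left(-167226\right) \left(- \frac{1}{9633}\right) = \frac{55742}{3211}$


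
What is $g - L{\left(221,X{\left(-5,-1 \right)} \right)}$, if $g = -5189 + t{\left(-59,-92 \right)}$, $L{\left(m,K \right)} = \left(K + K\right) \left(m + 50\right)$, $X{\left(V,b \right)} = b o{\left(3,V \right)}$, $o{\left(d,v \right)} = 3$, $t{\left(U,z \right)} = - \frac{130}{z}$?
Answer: $- \frac{163833}{46} \approx -3561.6$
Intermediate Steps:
$X{\left(V,b \right)} = 3 b$ ($X{\left(V,b \right)} = b 3 = 3 b$)
$L{\left(m,K \right)} = 2 K \left(50 + m\right)$
$g = - \frac{238629}{46}$ ($g = -5189 - \frac{130}{-92} = -5189 - - \frac{65}{46} = -5189 + \frac{65}{46} = - \frac{238629}{46} \approx -5187.6$)
$g - L{\left(221,X{\left(-5,-1 \right)} \right)} = - \frac{238629}{46} - 2 \cdot 3 \left(-1\right) \left(50 + 221\right) = - \frac{238629}{46} - 2 \left(-3\right) 271 = - \frac{238629}{46} - -1626 = - \frac{238629}{46} + 1626 = - \frac{163833}{46}$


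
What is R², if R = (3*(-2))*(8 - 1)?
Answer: 1764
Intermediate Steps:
R = -42 (R = -6*7 = -42)
R² = (-42)² = 1764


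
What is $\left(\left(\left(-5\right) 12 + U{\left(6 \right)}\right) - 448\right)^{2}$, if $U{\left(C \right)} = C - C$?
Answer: $258064$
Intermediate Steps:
$U{\left(C \right)} = 0$
$\left(\left(\left(-5\right) 12 + U{\left(6 \right)}\right) - 448\right)^{2} = \left(\left(\left(-5\right) 12 + 0\right) - 448\right)^{2} = \left(\left(-60 + 0\right) - 448\right)^{2} = \left(-60 - 448\right)^{2} = \left(-508\right)^{2} = 258064$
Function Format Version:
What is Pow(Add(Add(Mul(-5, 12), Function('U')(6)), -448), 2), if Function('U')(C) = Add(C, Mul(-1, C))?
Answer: 258064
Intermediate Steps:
Function('U')(C) = 0
Pow(Add(Add(Mul(-5, 12), Function('U')(6)), -448), 2) = Pow(Add(Add(Mul(-5, 12), 0), -448), 2) = Pow(Add(Add(-60, 0), -448), 2) = Pow(Add(-60, -448), 2) = Pow(-508, 2) = 258064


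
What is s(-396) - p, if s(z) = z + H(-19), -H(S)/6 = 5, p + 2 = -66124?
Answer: 65700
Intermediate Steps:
p = -66126 (p = -2 - 66124 = -66126)
H(S) = -30 (H(S) = -6*5 = -30)
s(z) = -30 + z (s(z) = z - 30 = -30 + z)
s(-396) - p = (-30 - 396) - 1*(-66126) = -426 + 66126 = 65700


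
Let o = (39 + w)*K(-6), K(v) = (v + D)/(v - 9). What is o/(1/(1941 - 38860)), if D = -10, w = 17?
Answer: -33079424/15 ≈ -2.2053e+6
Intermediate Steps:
K(v) = (-10 + v)/(-9 + v) (K(v) = (v - 10)/(v - 9) = (-10 + v)/(-9 + v))
o = 896/15 (o = (39 + 17)*((-10 - 6)/(-9 - 6)) = 56*(-16/(-15)) = 56*(-1/15*(-16)) = 56*(16/15) = 896/15 ≈ 59.733)
o/(1/(1941 - 38860)) = 896/(15*(1/(1941 - 38860))) = 896/(15*(1/(-36919))) = 896/(15*(-1/36919)) = (896/15)*(-36919) = -33079424/15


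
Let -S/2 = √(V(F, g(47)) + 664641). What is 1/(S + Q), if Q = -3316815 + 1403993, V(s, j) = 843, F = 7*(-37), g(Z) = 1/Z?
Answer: -956411/1829442670874 + √166371/914721335437 ≈ -5.2234e-7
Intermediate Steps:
F = -259
Q = -1912822
S = -4*√166371 (S = -2*√(843 + 664641) = -4*√166371 ≈ -1631.5)
1/(S + Q) = 1/(-4*√166371 - 1912822) = 1/(-1912822 - 4*√166371)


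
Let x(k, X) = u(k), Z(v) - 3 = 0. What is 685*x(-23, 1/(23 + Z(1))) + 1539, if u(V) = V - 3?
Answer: -16271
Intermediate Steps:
Z(v) = 3 (Z(v) = 3 + 0 = 3)
u(V) = -3 + V
x(k, X) = -3 + k
685*x(-23, 1/(23 + Z(1))) + 1539 = 685*(-3 - 23) + 1539 = 685*(-26) + 1539 = -17810 + 1539 = -16271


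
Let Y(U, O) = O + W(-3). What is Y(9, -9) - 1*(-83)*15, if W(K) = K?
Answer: 1233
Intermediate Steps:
Y(U, O) = -3 + O (Y(U, O) = O - 3 = -3 + O)
Y(9, -9) - 1*(-83)*15 = (-3 - 9) - 1*(-83)*15 = -12 + 83*15 = -12 + 1245 = 1233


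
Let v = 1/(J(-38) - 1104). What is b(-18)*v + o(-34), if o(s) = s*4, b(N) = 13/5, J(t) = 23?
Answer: -735093/5405 ≈ -136.00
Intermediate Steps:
b(N) = 13/5 (b(N) = 13*(1/5) = 13/5)
o(s) = 4*s
v = -1/1081 (v = 1/(23 - 1104) = 1/(-1081) = -1/1081 ≈ -0.00092507)
b(-18)*v + o(-34) = (13/5)*(-1/1081) + 4*(-34) = -13/5405 - 136 = -735093/5405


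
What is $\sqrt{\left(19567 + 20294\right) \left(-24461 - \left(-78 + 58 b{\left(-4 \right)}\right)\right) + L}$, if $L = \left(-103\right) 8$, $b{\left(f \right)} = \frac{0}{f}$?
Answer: $i \sqrt{971931587} \approx 31176.0 i$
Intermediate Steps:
$b{\left(f \right)} = 0$
$L = -824$
$\sqrt{\left(19567 + 20294\right) \left(-24461 - \left(-78 + 58 b{\left(-4 \right)}\right)\right) + L} = \sqrt{\left(19567 + 20294\right) \left(-24461 + \left(78 - 0\right)\right) - 824} = \sqrt{39861 \left(-24461 + \left(78 + 0\right)\right) - 824} = \sqrt{39861 \left(-24461 + 78\right) - 824} = \sqrt{39861 \left(-24383\right) - 824} = \sqrt{-971930763 - 824} = \sqrt{-971931587} = i \sqrt{971931587}$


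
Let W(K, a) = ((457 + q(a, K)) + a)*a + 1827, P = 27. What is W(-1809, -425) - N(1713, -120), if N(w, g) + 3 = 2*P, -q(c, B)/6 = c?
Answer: -1095574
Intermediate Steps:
q(c, B) = -6*c
W(K, a) = 1827 + a*(457 - 5*a) (W(K, a) = ((457 - 6*a) + a)*a + 1827 = (457 - 5*a)*a + 1827 = a*(457 - 5*a) + 1827 = 1827 + a*(457 - 5*a))
N(w, g) = 51 (N(w, g) = -3 + 2*27 = -3 + 54 = 51)
W(-1809, -425) - N(1713, -120) = (1827 - 5*(-425)² + 457*(-425)) - 1*51 = (1827 - 5*180625 - 194225) - 51 = (1827 - 903125 - 194225) - 51 = -1095523 - 51 = -1095574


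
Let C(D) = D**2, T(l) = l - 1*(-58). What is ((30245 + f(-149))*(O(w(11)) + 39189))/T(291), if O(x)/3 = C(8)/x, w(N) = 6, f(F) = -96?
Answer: 1182473929/349 ≈ 3.3882e+6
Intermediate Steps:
T(l) = 58 + l (T(l) = l + 58 = 58 + l)
O(x) = 192/x (O(x) = 3*(8**2/x) = 3*(64/x) = 192/x)
((30245 + f(-149))*(O(w(11)) + 39189))/T(291) = ((30245 - 96)*(192/6 + 39189))/(58 + 291) = (30149*(192*(1/6) + 39189))/349 = (30149*(32 + 39189))*(1/349) = (30149*39221)*(1/349) = 1182473929*(1/349) = 1182473929/349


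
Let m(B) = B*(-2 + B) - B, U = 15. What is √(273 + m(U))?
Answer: √453 ≈ 21.284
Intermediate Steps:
m(B) = -B + B*(-2 + B)
√(273 + m(U)) = √(273 + 15*(-3 + 15)) = √(273 + 15*12) = √(273 + 180) = √453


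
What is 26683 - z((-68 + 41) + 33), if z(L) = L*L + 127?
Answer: 26520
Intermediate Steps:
z(L) = 127 + L² (z(L) = L² + 127 = 127 + L²)
26683 - z((-68 + 41) + 33) = 26683 - (127 + ((-68 + 41) + 33)²) = 26683 - (127 + (-27 + 33)²) = 26683 - (127 + 6²) = 26683 - (127 + 36) = 26683 - 1*163 = 26683 - 163 = 26520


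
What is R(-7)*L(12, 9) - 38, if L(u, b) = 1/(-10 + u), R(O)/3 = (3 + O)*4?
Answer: -62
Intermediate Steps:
R(O) = 36 + 12*O (R(O) = 3*((3 + O)*4) = 3*(12 + 4*O) = 36 + 12*O)
R(-7)*L(12, 9) - 38 = (36 + 12*(-7))/(-10 + 12) - 38 = (36 - 84)/2 - 38 = -48*½ - 38 = -24 - 38 = -62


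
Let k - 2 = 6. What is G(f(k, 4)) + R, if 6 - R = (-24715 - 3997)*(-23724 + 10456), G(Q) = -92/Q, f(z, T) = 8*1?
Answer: -761901643/2 ≈ -3.8095e+8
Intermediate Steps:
k = 8 (k = 2 + 6 = 8)
f(z, T) = 8
R = -380950810 (R = 6 - (-24715 - 3997)*(-23724 + 10456) = 6 - (-28712)*(-13268) = 6 - 1*380950816 = 6 - 380950816 = -380950810)
G(f(k, 4)) + R = -92/8 - 380950810 = -92*1/8 - 380950810 = -23/2 - 380950810 = -761901643/2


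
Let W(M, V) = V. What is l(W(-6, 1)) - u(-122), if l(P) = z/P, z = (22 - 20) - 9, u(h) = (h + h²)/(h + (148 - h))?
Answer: -7899/74 ≈ -106.74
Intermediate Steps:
u(h) = h/148 + h²/148 (u(h) = (h + h²)/148 = (h + h²)*(1/148) = h/148 + h²/148)
z = -7 (z = 2 - 9 = -7)
l(P) = -7/P
l(W(-6, 1)) - u(-122) = -7/1 - (-122)*(1 - 122)/148 = -7*1 - (-122)*(-121)/148 = -7 - 1*7381/74 = -7 - 7381/74 = -7899/74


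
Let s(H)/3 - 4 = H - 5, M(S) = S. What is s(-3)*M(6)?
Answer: -72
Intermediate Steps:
s(H) = -3 + 3*H (s(H) = 12 + 3*(H - 5) = 12 + 3*(-5 + H) = 12 + (-15 + 3*H) = -3 + 3*H)
s(-3)*M(6) = (-3 + 3*(-3))*6 = (-3 - 9)*6 = -12*6 = -72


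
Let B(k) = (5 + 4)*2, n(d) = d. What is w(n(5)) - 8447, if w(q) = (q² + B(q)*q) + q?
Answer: -8327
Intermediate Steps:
B(k) = 18 (B(k) = 9*2 = 18)
w(q) = q² + 19*q (w(q) = (q² + 18*q) + q = q² + 19*q)
w(n(5)) - 8447 = 5*(19 + 5) - 8447 = 5*24 - 8447 = 120 - 8447 = -8327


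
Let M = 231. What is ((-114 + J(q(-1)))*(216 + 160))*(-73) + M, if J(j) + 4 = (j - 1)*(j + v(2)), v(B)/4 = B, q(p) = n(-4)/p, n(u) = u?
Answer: 2250967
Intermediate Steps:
q(p) = -4/p
v(B) = 4*B
J(j) = -4 + (-1 + j)*(8 + j) (J(j) = -4 + (j - 1)*(j + 4*2) = -4 + (-1 + j)*(j + 8) = -4 + (-1 + j)*(8 + j))
((-114 + J(q(-1)))*(216 + 160))*(-73) + M = ((-114 + (-12 + (-4/(-1))² + 7*(-4/(-1))))*(216 + 160))*(-73) + 231 = ((-114 + (-12 + (-4*(-1))² + 7*(-4*(-1))))*376)*(-73) + 231 = ((-114 + (-12 + 4² + 7*4))*376)*(-73) + 231 = ((-114 + (-12 + 16 + 28))*376)*(-73) + 231 = ((-114 + 32)*376)*(-73) + 231 = -82*376*(-73) + 231 = -30832*(-73) + 231 = 2250736 + 231 = 2250967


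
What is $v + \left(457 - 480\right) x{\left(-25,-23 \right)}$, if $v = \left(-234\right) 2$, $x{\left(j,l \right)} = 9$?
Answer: $-675$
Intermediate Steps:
$v = -468$
$v + \left(457 - 480\right) x{\left(-25,-23 \right)} = -468 + \left(457 - 480\right) 9 = -468 - 207 = -675$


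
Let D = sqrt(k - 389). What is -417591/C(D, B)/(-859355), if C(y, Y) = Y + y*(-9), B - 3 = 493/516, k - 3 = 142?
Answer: 10227638772/105249988561025 + 46543022496*I*sqrt(61)/105249988561025 ≈ 9.7175e-5 + 0.0034538*I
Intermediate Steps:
k = 145 (k = 3 + 142 = 145)
B = 2041/516 (B = 3 + 493/516 = 2041/516 ≈ 3.9554)
D = 2*I*sqrt(61) (D = sqrt(145 - 389) = sqrt(-244) = 2*I*sqrt(61) ≈ 15.62*I)
C(y, Y) = Y - 9*y
-417591/C(D, B)/(-859355) = -417591/(2041/516 - 18*I*sqrt(61))/(-859355) = -417591/(2041/516 - 18*I*sqrt(61))*(-1/859355) = 417591/(859355*(2041/516 - 18*I*sqrt(61)))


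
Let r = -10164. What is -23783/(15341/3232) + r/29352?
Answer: -188028834403/37524086 ≈ -5010.9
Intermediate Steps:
-23783/(15341/3232) + r/29352 = -23783/(15341/3232) - 10164/29352 = -23783/(15341*(1/3232)) - 10164*1/29352 = -23783/15341/3232 - 847/2446 = -23783*3232/15341 - 847/2446 = -76866656/15341 - 847/2446 = -188028834403/37524086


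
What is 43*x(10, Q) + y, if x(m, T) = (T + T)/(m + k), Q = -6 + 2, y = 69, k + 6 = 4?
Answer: 26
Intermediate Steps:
k = -2 (k = -6 + 4 = -2)
Q = -4
x(m, T) = 2*T/(-2 + m) (x(m, T) = (T + T)/(m - 2) = (2*T)/(-2 + m) = 2*T/(-2 + m))
43*x(10, Q) + y = 43*(2*(-4)/(-2 + 10)) + 69 = 43*(2*(-4)/8) + 69 = 43*(2*(-4)*(⅛)) + 69 = 43*(-1) + 69 = -43 + 69 = 26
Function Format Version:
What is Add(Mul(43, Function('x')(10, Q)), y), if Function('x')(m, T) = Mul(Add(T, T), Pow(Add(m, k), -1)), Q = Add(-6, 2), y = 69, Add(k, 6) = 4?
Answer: 26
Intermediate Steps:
k = -2 (k = Add(-6, 4) = -2)
Q = -4
Function('x')(m, T) = Mul(2, T, Pow(Add(-2, m), -1)) (Function('x')(m, T) = Mul(Add(T, T), Pow(Add(m, -2), -1)) = Mul(Mul(2, T), Pow(Add(-2, m), -1)) = Mul(2, T, Pow(Add(-2, m), -1)))
Add(Mul(43, Function('x')(10, Q)), y) = Add(Mul(43, Mul(2, -4, Pow(Add(-2, 10), -1))), 69) = Add(Mul(43, Mul(2, -4, Pow(8, -1))), 69) = Add(Mul(43, Mul(2, -4, Rational(1, 8))), 69) = Add(Mul(43, -1), 69) = Add(-43, 69) = 26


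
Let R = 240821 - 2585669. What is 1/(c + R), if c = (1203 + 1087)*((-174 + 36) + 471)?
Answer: -1/1582278 ≈ -6.3200e-7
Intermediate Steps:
R = -2344848
c = 762570 (c = 2290*(-138 + 471) = 2290*333 = 762570)
1/(c + R) = 1/(762570 - 2344848) = 1/(-1582278) = -1/1582278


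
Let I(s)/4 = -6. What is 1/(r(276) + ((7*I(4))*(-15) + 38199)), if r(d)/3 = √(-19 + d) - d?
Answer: 13297/530429856 - √257/530429856 ≈ 2.5038e-5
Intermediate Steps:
I(s) = -24 (I(s) = 4*(-6) = -24)
r(d) = -3*d + 3*√(-19 + d) (r(d) = 3*(√(-19 + d) - d) = -3*d + 3*√(-19 + d))
1/(r(276) + ((7*I(4))*(-15) + 38199)) = 1/((-3*276 + 3*√(-19 + 276)) + ((7*(-24))*(-15) + 38199)) = 1/((-828 + 3*√257) + (-168*(-15) + 38199)) = 1/((-828 + 3*√257) + (2520 + 38199)) = 1/((-828 + 3*√257) + 40719) = 1/(39891 + 3*√257)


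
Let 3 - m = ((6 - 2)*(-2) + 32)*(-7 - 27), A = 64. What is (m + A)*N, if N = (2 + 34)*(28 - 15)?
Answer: 413244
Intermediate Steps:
m = 819 (m = 3 - ((6 - 2)*(-2) + 32)*(-7 - 27) = 3 - (4*(-2) + 32)*(-34) = 3 - (-8 + 32)*(-34) = 3 - 24*(-34) = 3 - 1*(-816) = 3 + 816 = 819)
N = 468 (N = 36*13 = 468)
(m + A)*N = (819 + 64)*468 = 883*468 = 413244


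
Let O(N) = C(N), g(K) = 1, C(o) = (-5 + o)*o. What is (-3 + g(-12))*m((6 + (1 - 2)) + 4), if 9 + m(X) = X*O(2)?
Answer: 126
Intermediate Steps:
C(o) = o*(-5 + o)
O(N) = N*(-5 + N)
m(X) = -9 - 6*X (m(X) = -9 + X*(2*(-5 + 2)) = -9 + X*(2*(-3)) = -9 + X*(-6) = -9 - 6*X)
(-3 + g(-12))*m((6 + (1 - 2)) + 4) = (-3 + 1)*(-9 - 6*((6 + (1 - 2)) + 4)) = -2*(-9 - 6*((6 - 1) + 4)) = -2*(-9 - 6*(5 + 4)) = -2*(-9 - 6*9) = -2*(-9 - 54) = -2*(-63) = 126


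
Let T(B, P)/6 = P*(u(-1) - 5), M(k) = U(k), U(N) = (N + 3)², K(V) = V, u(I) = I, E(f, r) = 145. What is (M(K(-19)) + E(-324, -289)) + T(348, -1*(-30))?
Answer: -679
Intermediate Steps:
U(N) = (3 + N)²
M(k) = (3 + k)²
T(B, P) = -36*P (T(B, P) = 6*(P*(-1 - 5)) = 6*(P*(-6)) = 6*(-6*P) = -36*P)
(M(K(-19)) + E(-324, -289)) + T(348, -1*(-30)) = ((3 - 19)² + 145) - (-36)*(-30) = ((-16)² + 145) - 36*30 = (256 + 145) - 1080 = 401 - 1080 = -679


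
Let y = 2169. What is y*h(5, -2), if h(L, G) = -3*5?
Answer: -32535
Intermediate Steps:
h(L, G) = -15
y*h(5, -2) = 2169*(-15) = -32535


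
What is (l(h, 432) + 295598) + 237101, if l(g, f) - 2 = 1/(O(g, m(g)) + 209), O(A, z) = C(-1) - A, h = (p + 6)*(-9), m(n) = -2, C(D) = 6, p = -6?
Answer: 114530716/215 ≈ 5.3270e+5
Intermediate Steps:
h = 0 (h = (-6 + 6)*(-9) = 0*(-9) = 0)
O(A, z) = 6 - A
l(g, f) = 2 + 1/(215 - g) (l(g, f) = 2 + 1/((6 - g) + 209) = 2 + 1/(215 - g))
(l(h, 432) + 295598) + 237101 = ((-431 + 2*0)/(-215 + 0) + 295598) + 237101 = ((-431 + 0)/(-215) + 295598) + 237101 = (-1/215*(-431) + 295598) + 237101 = (431/215 + 295598) + 237101 = 63554001/215 + 237101 = 114530716/215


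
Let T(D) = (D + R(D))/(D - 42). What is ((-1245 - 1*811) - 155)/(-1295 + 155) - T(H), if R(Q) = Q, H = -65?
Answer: 29459/40660 ≈ 0.72452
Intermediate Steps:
T(D) = 2*D/(-42 + D) (T(D) = (D + D)/(D - 42) = (2*D)/(-42 + D) = 2*D/(-42 + D))
((-1245 - 1*811) - 155)/(-1295 + 155) - T(H) = ((-1245 - 1*811) - 155)/(-1295 + 155) - 2*(-65)/(-42 - 65) = ((-1245 - 811) - 155)/(-1140) - 2*(-65)/(-107) = (-2056 - 155)*(-1/1140) - 2*(-65)*(-1)/107 = -2211*(-1/1140) - 1*130/107 = 737/380 - 130/107 = 29459/40660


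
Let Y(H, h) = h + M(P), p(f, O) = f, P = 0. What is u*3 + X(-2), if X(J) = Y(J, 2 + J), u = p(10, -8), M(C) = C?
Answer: 30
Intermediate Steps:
Y(H, h) = h (Y(H, h) = h + 0 = h)
u = 10
X(J) = 2 + J
u*3 + X(-2) = 10*3 + (2 - 2) = 30 + 0 = 30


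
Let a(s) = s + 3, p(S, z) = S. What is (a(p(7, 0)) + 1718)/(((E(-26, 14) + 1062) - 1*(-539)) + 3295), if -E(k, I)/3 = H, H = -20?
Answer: 144/413 ≈ 0.34867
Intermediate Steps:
E(k, I) = 60 (E(k, I) = -3*(-20) = 60)
a(s) = 3 + s
(a(p(7, 0)) + 1718)/(((E(-26, 14) + 1062) - 1*(-539)) + 3295) = ((3 + 7) + 1718)/(((60 + 1062) - 1*(-539)) + 3295) = (10 + 1718)/((1122 + 539) + 3295) = 1728/(1661 + 3295) = 1728/4956 = 1728*(1/4956) = 144/413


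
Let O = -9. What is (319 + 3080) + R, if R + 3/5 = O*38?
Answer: 15282/5 ≈ 3056.4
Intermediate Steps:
R = -1713/5 (R = -⅗ - 9*38 = -⅗ - 342 = -1713/5 ≈ -342.60)
(319 + 3080) + R = (319 + 3080) - 1713/5 = 3399 - 1713/5 = 15282/5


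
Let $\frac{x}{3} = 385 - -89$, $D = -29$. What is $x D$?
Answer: $-41238$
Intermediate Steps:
$x = 1422$ ($x = 3 \left(385 - -89\right) = 3 \left(385 + 89\right) = 3 \cdot 474 = 1422$)
$x D = 1422 \left(-29\right) = -41238$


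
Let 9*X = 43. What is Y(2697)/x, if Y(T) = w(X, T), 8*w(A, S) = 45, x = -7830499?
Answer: -45/62643992 ≈ -7.1835e-7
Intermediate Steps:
X = 43/9 (X = (1/9)*43 = 43/9 ≈ 4.7778)
w(A, S) = 45/8 (w(A, S) = (1/8)*45 = 45/8)
Y(T) = 45/8
Y(2697)/x = (45/8)/(-7830499) = (45/8)*(-1/7830499) = -45/62643992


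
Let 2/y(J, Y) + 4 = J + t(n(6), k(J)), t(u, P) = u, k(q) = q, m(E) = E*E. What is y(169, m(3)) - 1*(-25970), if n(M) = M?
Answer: 4440872/171 ≈ 25970.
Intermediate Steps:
m(E) = E²
y(J, Y) = 2/(2 + J) (y(J, Y) = 2/(-4 + (J + 6)) = 2/(-4 + (6 + J)) = 2/(2 + J))
y(169, m(3)) - 1*(-25970) = 2/(2 + 169) - 1*(-25970) = 2/171 + 25970 = 4440872/171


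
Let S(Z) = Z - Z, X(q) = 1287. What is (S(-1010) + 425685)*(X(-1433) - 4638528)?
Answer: -1974003935085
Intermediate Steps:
S(Z) = 0
(S(-1010) + 425685)*(X(-1433) - 4638528) = (0 + 425685)*(1287 - 4638528) = 425685*(-4637241) = -1974003935085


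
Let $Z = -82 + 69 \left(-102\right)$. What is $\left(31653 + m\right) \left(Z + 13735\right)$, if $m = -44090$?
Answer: $-82270755$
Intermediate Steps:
$Z = -7120$ ($Z = -82 - 7038 = -7120$)
$\left(31653 + m\right) \left(Z + 13735\right) = \left(31653 - 44090\right) \left(-7120 + 13735\right) = \left(-12437\right) 6615 = -82270755$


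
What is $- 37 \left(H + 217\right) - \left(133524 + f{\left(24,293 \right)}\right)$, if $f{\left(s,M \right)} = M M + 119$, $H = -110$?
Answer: $-223451$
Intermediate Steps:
$f{\left(s,M \right)} = 119 + M^{2}$ ($f{\left(s,M \right)} = M^{2} + 119 = 119 + M^{2}$)
$- 37 \left(H + 217\right) - \left(133524 + f{\left(24,293 \right)}\right) = - 37 \left(-110 + 217\right) - 219492 = \left(-37\right) 107 - 219492 = -3959 - 219492 = -223451$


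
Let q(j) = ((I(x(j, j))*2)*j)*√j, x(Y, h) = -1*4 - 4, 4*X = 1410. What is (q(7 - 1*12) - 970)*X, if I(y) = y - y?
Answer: -341925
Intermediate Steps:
X = 705/2 (X = (¼)*1410 = 705/2 ≈ 352.50)
x(Y, h) = -8 (x(Y, h) = -4 - 4 = -8)
I(y) = 0
q(j) = 0 (q(j) = ((0*2)*j)*√j = (0*j)*√j = 0*√j = 0)
(q(7 - 1*12) - 970)*X = (0 - 970)*(705/2) = -970*705/2 = -341925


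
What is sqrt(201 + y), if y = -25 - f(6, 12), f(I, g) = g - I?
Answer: sqrt(170) ≈ 13.038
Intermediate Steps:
y = -31 (y = -25 - (12 - 1*6) = -25 - (12 - 6) = -25 - 1*6 = -25 - 6 = -31)
sqrt(201 + y) = sqrt(201 - 31) = sqrt(170)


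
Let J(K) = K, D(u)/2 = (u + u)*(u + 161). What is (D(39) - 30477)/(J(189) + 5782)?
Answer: 723/5971 ≈ 0.12109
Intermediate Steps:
D(u) = 4*u*(161 + u) (D(u) = 2*((u + u)*(u + 161)) = 2*((2*u)*(161 + u)) = 2*(2*u*(161 + u)) = 4*u*(161 + u))
(D(39) - 30477)/(J(189) + 5782) = (4*39*(161 + 39) - 30477)/(189 + 5782) = (4*39*200 - 30477)/5971 = (31200 - 30477)*(1/5971) = 723*(1/5971) = 723/5971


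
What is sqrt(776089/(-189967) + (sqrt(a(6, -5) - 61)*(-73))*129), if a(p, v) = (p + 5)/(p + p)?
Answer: sqrt(-589725196252 - 226557080716742*I*sqrt(2163))/379934 ≈ 191.04 - 191.05*I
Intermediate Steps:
a(p, v) = (5 + p)/(2*p) (a(p, v) = (5 + p)/((2*p)) = (5 + p)*(1/(2*p)) = (5 + p)/(2*p))
sqrt(776089/(-189967) + (sqrt(a(6, -5) - 61)*(-73))*129) = sqrt(776089/(-189967) + (sqrt((1/2)*(5 + 6)/6 - 61)*(-73))*129) = sqrt(776089*(-1/189967) + (sqrt((1/2)*(1/6)*11 - 61)*(-73))*129) = sqrt(-776089/189967 + (sqrt(11/12 - 61)*(-73))*129) = sqrt(-776089/189967 + (sqrt(-721/12)*(-73))*129) = sqrt(-776089/189967 + ((I*sqrt(2163)/6)*(-73))*129) = sqrt(-776089/189967 - 73*I*sqrt(2163)/6*129) = sqrt(-776089/189967 - 3139*I*sqrt(2163)/2)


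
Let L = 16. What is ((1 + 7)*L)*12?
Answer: 1536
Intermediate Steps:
((1 + 7)*L)*12 = ((1 + 7)*16)*12 = (8*16)*12 = 128*12 = 1536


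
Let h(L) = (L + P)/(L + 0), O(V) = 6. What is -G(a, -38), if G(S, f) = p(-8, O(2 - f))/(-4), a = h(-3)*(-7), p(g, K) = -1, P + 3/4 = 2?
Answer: -¼ ≈ -0.25000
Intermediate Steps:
P = 5/4 (P = -¾ + 2 = 5/4 ≈ 1.2500)
h(L) = (5/4 + L)/L (h(L) = (L + 5/4)/(L + 0) = (5/4 + L)/L)
a = -49/12 (a = ((5/4 - 3)/(-3))*(-7) = -⅓*(-7/4)*(-7) = (7/12)*(-7) = -49/12 ≈ -4.0833)
G(S, f) = ¼ (G(S, f) = -1/(-4) = -1*(-¼) = ¼)
-G(a, -38) = -1*¼ = -¼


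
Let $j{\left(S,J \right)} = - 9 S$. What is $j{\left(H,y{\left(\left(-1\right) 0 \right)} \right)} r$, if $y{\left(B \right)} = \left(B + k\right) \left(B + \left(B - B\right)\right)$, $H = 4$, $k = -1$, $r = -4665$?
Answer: $167940$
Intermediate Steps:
$y{\left(B \right)} = B \left(-1 + B\right)$ ($y{\left(B \right)} = \left(B - 1\right) \left(B + \left(B - B\right)\right) = \left(-1 + B\right) \left(B + 0\right) = \left(-1 + B\right) B = B \left(-1 + B\right)$)
$j{\left(H,y{\left(\left(-1\right) 0 \right)} \right)} r = \left(-9\right) 4 \left(-4665\right) = \left(-36\right) \left(-4665\right) = 167940$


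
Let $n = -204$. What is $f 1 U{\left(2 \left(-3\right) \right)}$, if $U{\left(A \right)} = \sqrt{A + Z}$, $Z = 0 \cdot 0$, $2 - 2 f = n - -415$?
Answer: $- \frac{209 i \sqrt{6}}{2} \approx - 255.97 i$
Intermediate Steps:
$f = - \frac{209}{2}$ ($f = 1 - \frac{-204 - -415}{2} = 1 - \frac{-204 + 415}{2} = 1 - \frac{211}{2} = - \frac{209}{2} \approx -104.5$)
$Z = 0$
$U{\left(A \right)} = \sqrt{A}$ ($U{\left(A \right)} = \sqrt{A + 0} = \sqrt{A}$)
$f 1 U{\left(2 \left(-3\right) \right)} = - \frac{209 \cdot 1 \sqrt{2 \left(-3\right)}}{2} = - \frac{209 \cdot 1 \sqrt{-6}}{2} = - \frac{209 \cdot 1 i \sqrt{6}}{2} = - \frac{209 i \sqrt{6}}{2}$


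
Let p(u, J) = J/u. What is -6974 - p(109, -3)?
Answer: -760163/109 ≈ -6974.0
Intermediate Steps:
-6974 - p(109, -3) = -6974 - (-3)/109 = -6974 - 1*(-3/109) = -6974 + 3/109 = -760163/109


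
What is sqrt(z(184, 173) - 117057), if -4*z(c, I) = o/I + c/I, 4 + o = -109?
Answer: I*sqrt(14013608095)/346 ≈ 342.14*I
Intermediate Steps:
o = -113 (o = -4 - 109 = -113)
z(c, I) = 113/(4*I) - c/(4*I) (z(c, I) = -(-113/I + c/I)/4 = 113/(4*I) - c/(4*I))
sqrt(z(184, 173) - 117057) = sqrt((1/4)*(113 - 1*184)/173 - 117057) = sqrt((1/4)*(1/173)*(113 - 184) - 117057) = sqrt((1/4)*(1/173)*(-71) - 117057) = sqrt(-71/692 - 117057) = sqrt(-81003515/692) = I*sqrt(14013608095)/346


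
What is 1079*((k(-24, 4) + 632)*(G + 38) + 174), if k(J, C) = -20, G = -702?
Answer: -438283326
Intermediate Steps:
1079*((k(-24, 4) + 632)*(G + 38) + 174) = 1079*((-20 + 632)*(-702 + 38) + 174) = 1079*(612*(-664) + 174) = 1079*(-406368 + 174) = 1079*(-406194) = -438283326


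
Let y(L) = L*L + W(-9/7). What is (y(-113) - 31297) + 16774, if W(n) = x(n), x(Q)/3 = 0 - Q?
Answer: -12251/7 ≈ -1750.1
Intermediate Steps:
x(Q) = -3*Q (x(Q) = 3*(0 - Q) = 3*(-Q) = -3*Q)
W(n) = -3*n
y(L) = 27/7 + L² (y(L) = L*L - (-27)/7 = L² - (-27)/7 = L² - 3*(-9/7) = L² + 27/7 = 27/7 + L²)
(y(-113) - 31297) + 16774 = ((27/7 + (-113)²) - 31297) + 16774 = ((27/7 + 12769) - 31297) + 16774 = (89410/7 - 31297) + 16774 = -129669/7 + 16774 = -12251/7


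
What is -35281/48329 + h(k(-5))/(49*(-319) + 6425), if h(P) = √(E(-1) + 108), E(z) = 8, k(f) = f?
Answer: -35281/48329 - √29/4603 ≈ -0.73119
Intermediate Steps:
h(P) = 2*√29 (h(P) = √(8 + 108) = √116 = 2*√29)
-35281/48329 + h(k(-5))/(49*(-319) + 6425) = -35281/48329 + (2*√29)/(49*(-319) + 6425) = -35281*1/48329 + (2*√29)/(-15631 + 6425) = -35281/48329 + (2*√29)/(-9206) = -35281/48329 + (2*√29)*(-1/9206) = -35281/48329 - √29/4603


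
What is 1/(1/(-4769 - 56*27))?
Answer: -6281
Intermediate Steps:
1/(1/(-4769 - 56*27)) = 1/(1/(-4769 - 1512)) = 1/(1/(-6281)) = 1/(-1/6281) = -6281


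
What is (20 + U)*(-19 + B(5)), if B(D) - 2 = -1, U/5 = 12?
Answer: -1440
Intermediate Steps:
U = 60 (U = 5*12 = 60)
B(D) = 1 (B(D) = 2 - 1 = 1)
(20 + U)*(-19 + B(5)) = (20 + 60)*(-19 + 1) = 80*(-18) = -1440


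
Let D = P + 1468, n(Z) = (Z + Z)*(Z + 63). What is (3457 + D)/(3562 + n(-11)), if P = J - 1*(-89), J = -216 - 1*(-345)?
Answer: 5143/2418 ≈ 2.1270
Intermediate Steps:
J = 129 (J = -216 + 345 = 129)
P = 218 (P = 129 - 1*(-89) = 129 + 89 = 218)
n(Z) = 2*Z*(63 + Z) (n(Z) = (2*Z)*(63 + Z) = 2*Z*(63 + Z))
D = 1686 (D = 218 + 1468 = 1686)
(3457 + D)/(3562 + n(-11)) = (3457 + 1686)/(3562 + 2*(-11)*(63 - 11)) = 5143/(3562 + 2*(-11)*52) = 5143/(3562 - 1144) = 5143/2418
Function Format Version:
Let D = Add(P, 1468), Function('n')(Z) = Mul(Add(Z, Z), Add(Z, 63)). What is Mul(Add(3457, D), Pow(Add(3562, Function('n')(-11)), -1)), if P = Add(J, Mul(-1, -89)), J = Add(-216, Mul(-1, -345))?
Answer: Rational(5143, 2418) ≈ 2.1270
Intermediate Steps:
J = 129 (J = Add(-216, 345) = 129)
P = 218 (P = Add(129, Mul(-1, -89)) = Add(129, 89) = 218)
Function('n')(Z) = Mul(2, Z, Add(63, Z)) (Function('n')(Z) = Mul(Mul(2, Z), Add(63, Z)) = Mul(2, Z, Add(63, Z)))
D = 1686 (D = Add(218, 1468) = 1686)
Mul(Add(3457, D), Pow(Add(3562, Function('n')(-11)), -1)) = Mul(Add(3457, 1686), Pow(Add(3562, Mul(2, -11, Add(63, -11))), -1)) = Mul(5143, Pow(Add(3562, Mul(2, -11, 52)), -1)) = Mul(5143, Pow(Add(3562, -1144), -1)) = Mul(5143, Pow(2418, -1)) = Mul(5143, Rational(1, 2418)) = Rational(5143, 2418)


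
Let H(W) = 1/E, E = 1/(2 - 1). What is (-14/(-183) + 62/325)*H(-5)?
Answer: 15896/59475 ≈ 0.26727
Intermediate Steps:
E = 1 (E = 1/1 = 1)
H(W) = 1 (H(W) = 1/1 = 1)
(-14/(-183) + 62/325)*H(-5) = (-14/(-183) + 62/325)*1 = (-14*(-1/183) + 62*(1/325))*1 = (14/183 + 62/325)*1 = (15896/59475)*1 = 15896/59475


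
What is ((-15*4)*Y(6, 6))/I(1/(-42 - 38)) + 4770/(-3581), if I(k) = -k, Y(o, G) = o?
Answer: -103137570/3581 ≈ -28801.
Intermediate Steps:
((-15*4)*Y(6, 6))/I(1/(-42 - 38)) + 4770/(-3581) = (-15*4*6)/((-1/(-42 - 38))) + 4770/(-3581) = (-60*6)/((-1/(-80))) + 4770*(-1/3581) = -360/((-1*(-1/80))) - 4770/3581 = -360/1/80 - 4770/3581 = -360*80 - 4770/3581 = -28800 - 4770/3581 = -103137570/3581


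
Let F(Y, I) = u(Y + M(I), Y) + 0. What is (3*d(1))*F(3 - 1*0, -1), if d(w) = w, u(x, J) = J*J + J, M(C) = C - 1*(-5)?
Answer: 36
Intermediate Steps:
M(C) = 5 + C (M(C) = C + 5 = 5 + C)
u(x, J) = J + J² (u(x, J) = J² + J = J + J²)
F(Y, I) = Y*(1 + Y) (F(Y, I) = Y*(1 + Y) + 0 = Y*(1 + Y))
(3*d(1))*F(3 - 1*0, -1) = (3*1)*((3 - 1*0)*(1 + (3 - 1*0))) = 3*((3 + 0)*(1 + (3 + 0))) = 3*(3*(1 + 3)) = 3*(3*4) = 3*12 = 36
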